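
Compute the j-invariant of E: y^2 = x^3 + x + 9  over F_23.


Delta = -16(4 a^3 + 27 b^2) mod 23 = 19
-1728 * (4 a)^3 = -1728 * (4*1)^3 mod 23 = 15
j = 15 * 19^(-1) mod 23 = 2

j = 2 (mod 23)


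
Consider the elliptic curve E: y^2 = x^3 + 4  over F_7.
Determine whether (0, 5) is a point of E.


Check whether y^2 = x^3 + 0 x + 4 (mod 7) for (x, y) = (0, 5).
LHS: y^2 = 5^2 mod 7 = 4
RHS: x^3 + 0 x + 4 = 0^3 + 0*0 + 4 mod 7 = 4
LHS = RHS

Yes, on the curve


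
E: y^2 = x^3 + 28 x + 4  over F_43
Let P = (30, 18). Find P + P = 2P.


Doubling: s = (3 x1^2 + a) / (2 y1)
s = (3*30^2 + 28) / (2*18) mod 43 = 28
x3 = s^2 - 2 x1 mod 43 = 28^2 - 2*30 = 36
y3 = s (x1 - x3) - y1 mod 43 = 28 * (30 - 36) - 18 = 29

2P = (36, 29)


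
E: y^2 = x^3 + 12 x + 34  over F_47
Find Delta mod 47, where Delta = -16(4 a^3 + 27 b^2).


4 a^3 + 27 b^2 = 4*12^3 + 27*34^2 = 6912 + 31212 = 38124
Delta = -16 * (38124) = -609984
Delta mod 47 = 29

Delta = 29 (mod 47)


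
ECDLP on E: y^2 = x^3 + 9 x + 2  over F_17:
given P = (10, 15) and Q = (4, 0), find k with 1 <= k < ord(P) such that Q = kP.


Enumerate multiples of P until we hit Q = (4, 0):
  1P = (10, 15)
  2P = (5, 11)
  3P = (4, 0)
Match found at i = 3.

k = 3


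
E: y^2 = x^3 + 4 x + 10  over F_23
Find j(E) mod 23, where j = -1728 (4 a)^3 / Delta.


Delta = -16(4 a^3 + 27 b^2) mod 23 = 15
-1728 * (4 a)^3 = -1728 * (4*4)^3 mod 23 = 17
j = 17 * 15^(-1) mod 23 = 18

j = 18 (mod 23)


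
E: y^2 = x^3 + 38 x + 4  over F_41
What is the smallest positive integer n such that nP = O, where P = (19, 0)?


Compute successive multiples of P until we hit O:
  1P = (19, 0)
  2P = O

ord(P) = 2


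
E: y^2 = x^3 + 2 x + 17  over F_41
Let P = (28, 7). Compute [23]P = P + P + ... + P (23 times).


k = 23 = 10111_2 (binary, LSB first: 11101)
Double-and-add from P = (28, 7):
  bit 0 = 1: acc = O + (28, 7) = (28, 7)
  bit 1 = 1: acc = (28, 7) + (3, 38) = (20, 29)
  bit 2 = 1: acc = (20, 29) + (39, 13) = (32, 7)
  bit 3 = 0: acc unchanged = (32, 7)
  bit 4 = 1: acc = (32, 7) + (7, 13) = (22, 7)

23P = (22, 7)


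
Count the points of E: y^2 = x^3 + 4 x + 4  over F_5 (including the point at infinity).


For each x in F_5, count y with y^2 = x^3 + 4 x + 4 mod 5:
  x = 0: RHS = 4, y in [2, 3]  -> 2 point(s)
  x = 1: RHS = 4, y in [2, 3]  -> 2 point(s)
  x = 2: RHS = 0, y in [0]  -> 1 point(s)
  x = 4: RHS = 4, y in [2, 3]  -> 2 point(s)
Affine points: 7. Add the point at infinity: total = 8.

#E(F_5) = 8


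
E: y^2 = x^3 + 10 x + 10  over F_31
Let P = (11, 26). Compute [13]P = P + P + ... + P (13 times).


k = 13 = 1101_2 (binary, LSB first: 1011)
Double-and-add from P = (11, 26):
  bit 0 = 1: acc = O + (11, 26) = (11, 26)
  bit 1 = 0: acc unchanged = (11, 26)
  bit 2 = 1: acc = (11, 26) + (2, 21) = (3, 6)
  bit 3 = 1: acc = (3, 6) + (0, 14) = (11, 5)

13P = (11, 5)


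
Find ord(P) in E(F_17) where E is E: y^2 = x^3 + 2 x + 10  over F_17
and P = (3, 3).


Compute successive multiples of P until we hit O:
  1P = (3, 3)
  2P = (15, 7)
  3P = (1, 9)
  4P = (5, 3)
  5P = (9, 14)
  6P = (6, 0)
  7P = (9, 3)
  8P = (5, 14)
  ... (continuing to 12P)
  12P = O

ord(P) = 12


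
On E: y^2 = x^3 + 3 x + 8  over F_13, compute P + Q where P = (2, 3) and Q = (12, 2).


P != Q, so use the chord formula.
s = (y2 - y1) / (x2 - x1) = (12) / (10) mod 13 = 9
x3 = s^2 - x1 - x2 mod 13 = 9^2 - 2 - 12 = 2
y3 = s (x1 - x3) - y1 mod 13 = 9 * (2 - 2) - 3 = 10

P + Q = (2, 10)


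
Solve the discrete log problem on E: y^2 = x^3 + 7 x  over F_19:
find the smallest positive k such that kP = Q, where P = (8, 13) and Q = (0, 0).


Enumerate multiples of P until we hit Q = (0, 0):
  1P = (8, 13)
  2P = (0, 0)
Match found at i = 2.

k = 2


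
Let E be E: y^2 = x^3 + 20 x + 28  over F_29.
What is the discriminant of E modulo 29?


4 a^3 + 27 b^2 = 4*20^3 + 27*28^2 = 32000 + 21168 = 53168
Delta = -16 * (53168) = -850688
Delta mod 29 = 27

Delta = 27 (mod 29)


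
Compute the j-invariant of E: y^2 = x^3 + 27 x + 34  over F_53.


Delta = -16(4 a^3 + 27 b^2) mod 53 = 19
-1728 * (4 a)^3 = -1728 * (4*27)^3 mod 53 = 9
j = 9 * 19^(-1) mod 53 = 20

j = 20 (mod 53)


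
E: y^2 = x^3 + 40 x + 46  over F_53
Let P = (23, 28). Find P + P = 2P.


Doubling: s = (3 x1^2 + a) / (2 y1)
s = (3*23^2 + 40) / (2*28) mod 53 = 30
x3 = s^2 - 2 x1 mod 53 = 30^2 - 2*23 = 6
y3 = s (x1 - x3) - y1 mod 53 = 30 * (23 - 6) - 28 = 5

2P = (6, 5)


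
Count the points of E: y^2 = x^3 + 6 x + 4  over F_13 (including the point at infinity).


For each x in F_13, count y with y^2 = x^3 + 6 x + 4 mod 13:
  x = 0: RHS = 4, y in [2, 11]  -> 2 point(s)
  x = 3: RHS = 10, y in [6, 7]  -> 2 point(s)
  x = 4: RHS = 1, y in [1, 12]  -> 2 point(s)
  x = 5: RHS = 3, y in [4, 9]  -> 2 point(s)
  x = 6: RHS = 9, y in [3, 10]  -> 2 point(s)
  x = 7: RHS = 12, y in [5, 8]  -> 2 point(s)
  x = 11: RHS = 10, y in [6, 7]  -> 2 point(s)
  x = 12: RHS = 10, y in [6, 7]  -> 2 point(s)
Affine points: 16. Add the point at infinity: total = 17.

#E(F_13) = 17


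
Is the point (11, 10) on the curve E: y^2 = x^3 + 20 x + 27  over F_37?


Check whether y^2 = x^3 + 20 x + 27 (mod 37) for (x, y) = (11, 10).
LHS: y^2 = 10^2 mod 37 = 26
RHS: x^3 + 20 x + 27 = 11^3 + 20*11 + 27 mod 37 = 24
LHS != RHS

No, not on the curve


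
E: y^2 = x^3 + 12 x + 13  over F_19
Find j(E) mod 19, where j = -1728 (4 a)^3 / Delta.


Delta = -16(4 a^3 + 27 b^2) mod 19 = 16
-1728 * (4 a)^3 = -1728 * (4*12)^3 mod 19 = 12
j = 12 * 16^(-1) mod 19 = 15

j = 15 (mod 19)


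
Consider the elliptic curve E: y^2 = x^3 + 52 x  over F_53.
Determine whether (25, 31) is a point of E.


Check whether y^2 = x^3 + 52 x + 0 (mod 53) for (x, y) = (25, 31).
LHS: y^2 = 31^2 mod 53 = 7
RHS: x^3 + 52 x + 0 = 25^3 + 52*25 + 0 mod 53 = 18
LHS != RHS

No, not on the curve


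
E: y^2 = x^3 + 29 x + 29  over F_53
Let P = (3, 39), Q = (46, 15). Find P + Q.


P != Q, so use the chord formula.
s = (y2 - y1) / (x2 - x1) = (29) / (43) mod 53 = 13
x3 = s^2 - x1 - x2 mod 53 = 13^2 - 3 - 46 = 14
y3 = s (x1 - x3) - y1 mod 53 = 13 * (3 - 14) - 39 = 30

P + Q = (14, 30)


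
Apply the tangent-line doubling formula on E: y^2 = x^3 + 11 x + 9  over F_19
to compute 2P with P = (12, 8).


Doubling: s = (3 x1^2 + a) / (2 y1)
s = (3*12^2 + 11) / (2*8) mod 19 = 17
x3 = s^2 - 2 x1 mod 19 = 17^2 - 2*12 = 18
y3 = s (x1 - x3) - y1 mod 19 = 17 * (12 - 18) - 8 = 4

2P = (18, 4)


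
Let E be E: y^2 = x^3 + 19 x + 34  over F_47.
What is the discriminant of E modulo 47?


4 a^3 + 27 b^2 = 4*19^3 + 27*34^2 = 27436 + 31212 = 58648
Delta = -16 * (58648) = -938368
Delta mod 47 = 34

Delta = 34 (mod 47)


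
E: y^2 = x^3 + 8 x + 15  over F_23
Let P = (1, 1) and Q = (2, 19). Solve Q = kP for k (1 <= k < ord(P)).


Enumerate multiples of P until we hit Q = (2, 19):
  1P = (1, 1)
  2P = (11, 13)
  3P = (6, 16)
  4P = (2, 19)
Match found at i = 4.

k = 4


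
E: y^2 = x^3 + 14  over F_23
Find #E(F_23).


For each x in F_23, count y with y^2 = x^3 + 0 x + 14 mod 23:
  x = 3: RHS = 18, y in [8, 15]  -> 2 point(s)
  x = 4: RHS = 9, y in [3, 20]  -> 2 point(s)
  x = 5: RHS = 1, y in [1, 22]  -> 2 point(s)
  x = 6: RHS = 0, y in [0]  -> 1 point(s)
  x = 7: RHS = 12, y in [9, 14]  -> 2 point(s)
  x = 10: RHS = 2, y in [5, 18]  -> 2 point(s)
  x = 13: RHS = 3, y in [7, 16]  -> 2 point(s)
  x = 15: RHS = 8, y in [10, 13]  -> 2 point(s)
  x = 16: RHS = 16, y in [4, 19]  -> 2 point(s)
  x = 18: RHS = 4, y in [2, 21]  -> 2 point(s)
  x = 21: RHS = 6, y in [11, 12]  -> 2 point(s)
  x = 22: RHS = 13, y in [6, 17]  -> 2 point(s)
Affine points: 23. Add the point at infinity: total = 24.

#E(F_23) = 24


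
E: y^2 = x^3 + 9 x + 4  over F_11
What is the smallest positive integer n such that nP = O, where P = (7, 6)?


Compute successive multiples of P until we hit O:
  1P = (7, 6)
  2P = (1, 6)
  3P = (3, 5)
  4P = (10, 7)
  5P = (10, 4)
  6P = (3, 6)
  7P = (1, 5)
  8P = (7, 5)
  ... (continuing to 9P)
  9P = O

ord(P) = 9


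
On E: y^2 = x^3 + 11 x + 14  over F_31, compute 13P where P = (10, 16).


k = 13 = 1101_2 (binary, LSB first: 1011)
Double-and-add from P = (10, 16):
  bit 0 = 1: acc = O + (10, 16) = (10, 16)
  bit 1 = 0: acc unchanged = (10, 16)
  bit 2 = 1: acc = (10, 16) + (9, 25) = (0, 18)
  bit 3 = 1: acc = (0, 18) + (21, 12) = (24, 11)

13P = (24, 11)


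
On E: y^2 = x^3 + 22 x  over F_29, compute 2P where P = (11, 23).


Doubling: s = (3 x1^2 + a) / (2 y1)
s = (3*11^2 + 22) / (2*23) mod 29 = 9
x3 = s^2 - 2 x1 mod 29 = 9^2 - 2*11 = 1
y3 = s (x1 - x3) - y1 mod 29 = 9 * (11 - 1) - 23 = 9

2P = (1, 9)


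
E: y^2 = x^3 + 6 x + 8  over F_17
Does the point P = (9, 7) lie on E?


Check whether y^2 = x^3 + 6 x + 8 (mod 17) for (x, y) = (9, 7).
LHS: y^2 = 7^2 mod 17 = 15
RHS: x^3 + 6 x + 8 = 9^3 + 6*9 + 8 mod 17 = 9
LHS != RHS

No, not on the curve


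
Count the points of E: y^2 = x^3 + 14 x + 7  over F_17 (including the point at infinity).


For each x in F_17, count y with y^2 = x^3 + 14 x + 7 mod 17:
  x = 2: RHS = 9, y in [3, 14]  -> 2 point(s)
  x = 3: RHS = 8, y in [5, 12]  -> 2 point(s)
  x = 4: RHS = 8, y in [5, 12]  -> 2 point(s)
  x = 5: RHS = 15, y in [7, 10]  -> 2 point(s)
  x = 6: RHS = 1, y in [1, 16]  -> 2 point(s)
  x = 8: RHS = 2, y in [6, 11]  -> 2 point(s)
  x = 10: RHS = 8, y in [5, 12]  -> 2 point(s)
  x = 11: RHS = 13, y in [8, 9]  -> 2 point(s)
  x = 12: RHS = 16, y in [4, 13]  -> 2 point(s)
  x = 16: RHS = 9, y in [3, 14]  -> 2 point(s)
Affine points: 20. Add the point at infinity: total = 21.

#E(F_17) = 21


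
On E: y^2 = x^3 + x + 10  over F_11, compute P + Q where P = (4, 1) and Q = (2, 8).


P != Q, so use the chord formula.
s = (y2 - y1) / (x2 - x1) = (7) / (9) mod 11 = 2
x3 = s^2 - x1 - x2 mod 11 = 2^2 - 4 - 2 = 9
y3 = s (x1 - x3) - y1 mod 11 = 2 * (4 - 9) - 1 = 0

P + Q = (9, 0)


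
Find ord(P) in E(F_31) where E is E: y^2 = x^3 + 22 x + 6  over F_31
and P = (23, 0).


Compute successive multiples of P until we hit O:
  1P = (23, 0)
  2P = O

ord(P) = 2


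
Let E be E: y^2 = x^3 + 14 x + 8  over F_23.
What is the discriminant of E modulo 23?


4 a^3 + 27 b^2 = 4*14^3 + 27*8^2 = 10976 + 1728 = 12704
Delta = -16 * (12704) = -203264
Delta mod 23 = 10

Delta = 10 (mod 23)


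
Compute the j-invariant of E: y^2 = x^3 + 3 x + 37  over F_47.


Delta = -16(4 a^3 + 27 b^2) mod 47 = 4
-1728 * (4 a)^3 = -1728 * (4*3)^3 mod 47 = 20
j = 20 * 4^(-1) mod 47 = 5

j = 5 (mod 47)


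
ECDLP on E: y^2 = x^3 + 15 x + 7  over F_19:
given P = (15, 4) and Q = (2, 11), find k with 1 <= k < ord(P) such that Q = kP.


Enumerate multiples of P until we hit Q = (2, 11):
  1P = (15, 4)
  2P = (5, 13)
  3P = (0, 11)
  4P = (13, 9)
  5P = (2, 11)
Match found at i = 5.

k = 5


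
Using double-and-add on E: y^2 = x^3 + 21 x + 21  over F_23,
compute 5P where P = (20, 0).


k = 5 = 101_2 (binary, LSB first: 101)
Double-and-add from P = (20, 0):
  bit 0 = 1: acc = O + (20, 0) = (20, 0)
  bit 1 = 0: acc unchanged = (20, 0)
  bit 2 = 1: acc = (20, 0) + O = (20, 0)

5P = (20, 0)


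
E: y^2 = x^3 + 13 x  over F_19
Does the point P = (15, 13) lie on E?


Check whether y^2 = x^3 + 13 x + 0 (mod 19) for (x, y) = (15, 13).
LHS: y^2 = 13^2 mod 19 = 17
RHS: x^3 + 13 x + 0 = 15^3 + 13*15 + 0 mod 19 = 17
LHS = RHS

Yes, on the curve


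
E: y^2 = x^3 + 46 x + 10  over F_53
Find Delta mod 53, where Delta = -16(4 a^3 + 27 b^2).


4 a^3 + 27 b^2 = 4*46^3 + 27*10^2 = 389344 + 2700 = 392044
Delta = -16 * (392044) = -6272704
Delta mod 53 = 5

Delta = 5 (mod 53)


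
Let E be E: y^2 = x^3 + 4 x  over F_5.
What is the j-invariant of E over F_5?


Delta = -16(4 a^3 + 27 b^2) mod 5 = 4
-1728 * (4 a)^3 = -1728 * (4*4)^3 mod 5 = 2
j = 2 * 4^(-1) mod 5 = 3

j = 3 (mod 5)


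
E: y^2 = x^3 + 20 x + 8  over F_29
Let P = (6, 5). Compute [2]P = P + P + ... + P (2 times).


k = 2 = 10_2 (binary, LSB first: 01)
Double-and-add from P = (6, 5):
  bit 0 = 0: acc unchanged = O
  bit 1 = 1: acc = O + (8, 10) = (8, 10)

2P = (8, 10)


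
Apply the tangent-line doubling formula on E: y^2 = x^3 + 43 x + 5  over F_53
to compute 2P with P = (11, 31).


Doubling: s = (3 x1^2 + a) / (2 y1)
s = (3*11^2 + 43) / (2*31) mod 53 = 51
x3 = s^2 - 2 x1 mod 53 = 51^2 - 2*11 = 35
y3 = s (x1 - x3) - y1 mod 53 = 51 * (11 - 35) - 31 = 17

2P = (35, 17)


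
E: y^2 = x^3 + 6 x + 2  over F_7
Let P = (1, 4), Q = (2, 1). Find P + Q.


P != Q, so use the chord formula.
s = (y2 - y1) / (x2 - x1) = (4) / (1) mod 7 = 4
x3 = s^2 - x1 - x2 mod 7 = 4^2 - 1 - 2 = 6
y3 = s (x1 - x3) - y1 mod 7 = 4 * (1 - 6) - 4 = 4

P + Q = (6, 4)


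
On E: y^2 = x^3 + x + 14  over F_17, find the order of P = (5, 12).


Compute successive multiples of P until we hit O:
  1P = (5, 12)
  2P = (9, 15)
  3P = (11, 9)
  4P = (14, 1)
  5P = (6, 10)
  6P = (10, 15)
  7P = (1, 4)
  8P = (15, 2)
  ... (continuing to 17P)
  17P = O

ord(P) = 17


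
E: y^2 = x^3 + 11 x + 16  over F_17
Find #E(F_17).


For each x in F_17, count y with y^2 = x^3 + 11 x + 16 mod 17:
  x = 0: RHS = 16, y in [4, 13]  -> 2 point(s)
  x = 3: RHS = 8, y in [5, 12]  -> 2 point(s)
  x = 5: RHS = 9, y in [3, 14]  -> 2 point(s)
  x = 6: RHS = 9, y in [3, 14]  -> 2 point(s)
  x = 8: RHS = 4, y in [2, 15]  -> 2 point(s)
  x = 10: RHS = 4, y in [2, 15]  -> 2 point(s)
  x = 16: RHS = 4, y in [2, 15]  -> 2 point(s)
Affine points: 14. Add the point at infinity: total = 15.

#E(F_17) = 15


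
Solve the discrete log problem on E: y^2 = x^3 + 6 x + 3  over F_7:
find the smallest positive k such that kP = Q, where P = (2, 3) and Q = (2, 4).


Enumerate multiples of P until we hit Q = (2, 4):
  1P = (2, 3)
  2P = (5, 2)
  3P = (4, 0)
  4P = (5, 5)
  5P = (2, 4)
Match found at i = 5.

k = 5


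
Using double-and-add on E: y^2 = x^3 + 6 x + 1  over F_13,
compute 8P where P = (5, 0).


k = 8 = 1000_2 (binary, LSB first: 0001)
Double-and-add from P = (5, 0):
  bit 0 = 0: acc unchanged = O
  bit 1 = 0: acc unchanged = O
  bit 2 = 0: acc unchanged = O
  bit 3 = 1: acc = O + O = O

8P = O


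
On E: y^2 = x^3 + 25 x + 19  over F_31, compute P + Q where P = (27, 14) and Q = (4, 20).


P != Q, so use the chord formula.
s = (y2 - y1) / (x2 - x1) = (6) / (8) mod 31 = 24
x3 = s^2 - x1 - x2 mod 31 = 24^2 - 27 - 4 = 18
y3 = s (x1 - x3) - y1 mod 31 = 24 * (27 - 18) - 14 = 16

P + Q = (18, 16)


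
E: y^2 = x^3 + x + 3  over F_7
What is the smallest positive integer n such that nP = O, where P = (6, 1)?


Compute successive multiples of P until we hit O:
  1P = (6, 1)
  2P = (6, 6)
  3P = O

ord(P) = 3


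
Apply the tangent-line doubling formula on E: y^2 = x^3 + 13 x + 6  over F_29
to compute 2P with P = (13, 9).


Doubling: s = (3 x1^2 + a) / (2 y1)
s = (3*13^2 + 13) / (2*9) mod 29 = 16
x3 = s^2 - 2 x1 mod 29 = 16^2 - 2*13 = 27
y3 = s (x1 - x3) - y1 mod 29 = 16 * (13 - 27) - 9 = 28

2P = (27, 28)


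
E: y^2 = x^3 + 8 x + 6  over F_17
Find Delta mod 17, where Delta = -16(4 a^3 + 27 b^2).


4 a^3 + 27 b^2 = 4*8^3 + 27*6^2 = 2048 + 972 = 3020
Delta = -16 * (3020) = -48320
Delta mod 17 = 11

Delta = 11 (mod 17)


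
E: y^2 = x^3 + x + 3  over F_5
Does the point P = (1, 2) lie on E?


Check whether y^2 = x^3 + 1 x + 3 (mod 5) for (x, y) = (1, 2).
LHS: y^2 = 2^2 mod 5 = 4
RHS: x^3 + 1 x + 3 = 1^3 + 1*1 + 3 mod 5 = 0
LHS != RHS

No, not on the curve


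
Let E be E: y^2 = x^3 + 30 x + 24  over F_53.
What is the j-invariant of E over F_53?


Delta = -16(4 a^3 + 27 b^2) mod 53 = 15
-1728 * (4 a)^3 = -1728 * (4*30)^3 mod 53 = 13
j = 13 * 15^(-1) mod 53 = 15

j = 15 (mod 53)


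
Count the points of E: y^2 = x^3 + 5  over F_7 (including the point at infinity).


For each x in F_7, count y with y^2 = x^3 + 0 x + 5 mod 7:
  x = 3: RHS = 4, y in [2, 5]  -> 2 point(s)
  x = 5: RHS = 4, y in [2, 5]  -> 2 point(s)
  x = 6: RHS = 4, y in [2, 5]  -> 2 point(s)
Affine points: 6. Add the point at infinity: total = 7.

#E(F_7) = 7


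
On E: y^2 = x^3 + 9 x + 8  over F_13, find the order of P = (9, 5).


Compute successive multiples of P until we hit O:
  1P = (9, 5)
  2P = (5, 10)
  3P = (3, 7)
  4P = (4, 2)
  5P = (4, 11)
  6P = (3, 6)
  7P = (5, 3)
  8P = (9, 8)
  ... (continuing to 9P)
  9P = O

ord(P) = 9


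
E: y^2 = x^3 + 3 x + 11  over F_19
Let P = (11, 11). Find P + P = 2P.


Doubling: s = (3 x1^2 + a) / (2 y1)
s = (3*11^2 + 3) / (2*11) mod 19 = 8
x3 = s^2 - 2 x1 mod 19 = 8^2 - 2*11 = 4
y3 = s (x1 - x3) - y1 mod 19 = 8 * (11 - 4) - 11 = 7

2P = (4, 7)


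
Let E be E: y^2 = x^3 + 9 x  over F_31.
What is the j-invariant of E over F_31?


Delta = -16(4 a^3 + 27 b^2) mod 31 = 30
-1728 * (4 a)^3 = -1728 * (4*9)^3 mod 31 = 8
j = 8 * 30^(-1) mod 31 = 23

j = 23 (mod 31)


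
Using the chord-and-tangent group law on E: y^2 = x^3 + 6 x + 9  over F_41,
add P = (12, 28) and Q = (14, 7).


P != Q, so use the chord formula.
s = (y2 - y1) / (x2 - x1) = (20) / (2) mod 41 = 10
x3 = s^2 - x1 - x2 mod 41 = 10^2 - 12 - 14 = 33
y3 = s (x1 - x3) - y1 mod 41 = 10 * (12 - 33) - 28 = 8

P + Q = (33, 8)


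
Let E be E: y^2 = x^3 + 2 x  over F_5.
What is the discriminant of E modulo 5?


4 a^3 + 27 b^2 = 4*2^3 + 27*0^2 = 32 + 0 = 32
Delta = -16 * (32) = -512
Delta mod 5 = 3

Delta = 3 (mod 5)


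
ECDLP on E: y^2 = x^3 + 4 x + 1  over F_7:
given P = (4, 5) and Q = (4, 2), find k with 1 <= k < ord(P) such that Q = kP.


Enumerate multiples of P until we hit Q = (4, 2):
  1P = (4, 5)
  2P = (0, 6)
  3P = (0, 1)
  4P = (4, 2)
Match found at i = 4.

k = 4


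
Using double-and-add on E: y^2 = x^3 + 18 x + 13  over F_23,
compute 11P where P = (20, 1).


k = 11 = 1011_2 (binary, LSB first: 1101)
Double-and-add from P = (20, 1):
  bit 0 = 1: acc = O + (20, 1) = (20, 1)
  bit 1 = 1: acc = (20, 1) + (12, 18) = (16, 2)
  bit 2 = 0: acc unchanged = (16, 2)
  bit 3 = 1: acc = (16, 2) + (8, 18) = (3, 18)

11P = (3, 18)


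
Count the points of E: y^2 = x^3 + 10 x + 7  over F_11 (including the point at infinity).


For each x in F_11, count y with y^2 = x^3 + 10 x + 7 mod 11:
  x = 3: RHS = 9, y in [3, 8]  -> 2 point(s)
  x = 4: RHS = 1, y in [1, 10]  -> 2 point(s)
  x = 8: RHS = 5, y in [4, 7]  -> 2 point(s)
  x = 9: RHS = 1, y in [1, 10]  -> 2 point(s)
Affine points: 8. Add the point at infinity: total = 9.

#E(F_11) = 9


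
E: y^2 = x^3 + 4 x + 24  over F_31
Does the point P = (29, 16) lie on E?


Check whether y^2 = x^3 + 4 x + 24 (mod 31) for (x, y) = (29, 16).
LHS: y^2 = 16^2 mod 31 = 8
RHS: x^3 + 4 x + 24 = 29^3 + 4*29 + 24 mod 31 = 8
LHS = RHS

Yes, on the curve


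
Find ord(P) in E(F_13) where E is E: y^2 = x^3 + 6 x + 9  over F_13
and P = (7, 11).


Compute successive multiples of P until we hit O:
  1P = (7, 11)
  2P = (2, 9)
  3P = (0, 10)
  4P = (10, 9)
  5P = (8, 7)
  6P = (1, 4)
  7P = (6, 1)
  8P = (9, 8)
  ... (continuing to 17P)
  17P = O

ord(P) = 17


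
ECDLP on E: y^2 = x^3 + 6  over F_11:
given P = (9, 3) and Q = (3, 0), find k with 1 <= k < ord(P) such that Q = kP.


Enumerate multiples of P until we hit Q = (3, 0):
  1P = (9, 3)
  2P = (8, 10)
  3P = (10, 4)
  4P = (4, 2)
  5P = (2, 5)
  6P = (3, 0)
Match found at i = 6.

k = 6


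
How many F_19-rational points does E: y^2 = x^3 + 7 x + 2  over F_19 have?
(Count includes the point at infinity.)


For each x in F_19, count y with y^2 = x^3 + 7 x + 2 mod 19:
  x = 2: RHS = 5, y in [9, 10]  -> 2 point(s)
  x = 8: RHS = 0, y in [0]  -> 1 point(s)
  x = 11: RHS = 4, y in [2, 17]  -> 2 point(s)
  x = 12: RHS = 9, y in [3, 16]  -> 2 point(s)
  x = 15: RHS = 5, y in [9, 10]  -> 2 point(s)
  x = 16: RHS = 11, y in [7, 12]  -> 2 point(s)
Affine points: 11. Add the point at infinity: total = 12.

#E(F_19) = 12


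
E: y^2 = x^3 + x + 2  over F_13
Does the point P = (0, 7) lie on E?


Check whether y^2 = x^3 + 1 x + 2 (mod 13) for (x, y) = (0, 7).
LHS: y^2 = 7^2 mod 13 = 10
RHS: x^3 + 1 x + 2 = 0^3 + 1*0 + 2 mod 13 = 2
LHS != RHS

No, not on the curve


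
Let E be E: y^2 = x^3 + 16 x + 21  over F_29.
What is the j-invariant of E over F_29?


Delta = -16(4 a^3 + 27 b^2) mod 29 = 5
-1728 * (4 a)^3 = -1728 * (4*16)^3 mod 29 = 11
j = 11 * 5^(-1) mod 29 = 8

j = 8 (mod 29)


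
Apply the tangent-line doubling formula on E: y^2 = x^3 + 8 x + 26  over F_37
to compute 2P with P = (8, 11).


Doubling: s = (3 x1^2 + a) / (2 y1)
s = (3*8^2 + 8) / (2*11) mod 37 = 36
x3 = s^2 - 2 x1 mod 37 = 36^2 - 2*8 = 22
y3 = s (x1 - x3) - y1 mod 37 = 36 * (8 - 22) - 11 = 3

2P = (22, 3)


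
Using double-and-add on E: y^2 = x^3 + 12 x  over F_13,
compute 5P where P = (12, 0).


k = 5 = 101_2 (binary, LSB first: 101)
Double-and-add from P = (12, 0):
  bit 0 = 1: acc = O + (12, 0) = (12, 0)
  bit 1 = 0: acc unchanged = (12, 0)
  bit 2 = 1: acc = (12, 0) + O = (12, 0)

5P = (12, 0)


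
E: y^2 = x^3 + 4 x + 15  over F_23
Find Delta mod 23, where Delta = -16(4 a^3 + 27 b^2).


4 a^3 + 27 b^2 = 4*4^3 + 27*15^2 = 256 + 6075 = 6331
Delta = -16 * (6331) = -101296
Delta mod 23 = 19

Delta = 19 (mod 23)


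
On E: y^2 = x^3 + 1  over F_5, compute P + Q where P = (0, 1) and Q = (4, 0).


P != Q, so use the chord formula.
s = (y2 - y1) / (x2 - x1) = (4) / (4) mod 5 = 1
x3 = s^2 - x1 - x2 mod 5 = 1^2 - 0 - 4 = 2
y3 = s (x1 - x3) - y1 mod 5 = 1 * (0 - 2) - 1 = 2

P + Q = (2, 2)


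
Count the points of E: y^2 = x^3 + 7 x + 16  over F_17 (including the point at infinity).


For each x in F_17, count y with y^2 = x^3 + 7 x + 16 mod 17:
  x = 0: RHS = 16, y in [4, 13]  -> 2 point(s)
  x = 2: RHS = 4, y in [2, 15]  -> 2 point(s)
  x = 3: RHS = 13, y in [8, 9]  -> 2 point(s)
  x = 6: RHS = 2, y in [6, 11]  -> 2 point(s)
  x = 7: RHS = 0, y in [0]  -> 1 point(s)
  x = 9: RHS = 9, y in [3, 14]  -> 2 point(s)
  x = 10: RHS = 15, y in [7, 10]  -> 2 point(s)
  x = 11: RHS = 13, y in [8, 9]  -> 2 point(s)
  x = 12: RHS = 9, y in [3, 14]  -> 2 point(s)
  x = 13: RHS = 9, y in [3, 14]  -> 2 point(s)
  x = 14: RHS = 2, y in [6, 11]  -> 2 point(s)
  x = 16: RHS = 8, y in [5, 12]  -> 2 point(s)
Affine points: 23. Add the point at infinity: total = 24.

#E(F_17) = 24


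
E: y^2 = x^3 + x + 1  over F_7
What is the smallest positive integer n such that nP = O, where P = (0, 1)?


Compute successive multiples of P until we hit O:
  1P = (0, 1)
  2P = (2, 5)
  3P = (2, 2)
  4P = (0, 6)
  5P = O

ord(P) = 5


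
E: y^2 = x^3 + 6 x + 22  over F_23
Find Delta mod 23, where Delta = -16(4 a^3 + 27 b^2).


4 a^3 + 27 b^2 = 4*6^3 + 27*22^2 = 864 + 13068 = 13932
Delta = -16 * (13932) = -222912
Delta mod 23 = 4

Delta = 4 (mod 23)


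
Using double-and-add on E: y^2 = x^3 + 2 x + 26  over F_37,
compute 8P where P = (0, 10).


k = 8 = 1000_2 (binary, LSB first: 0001)
Double-and-add from P = (0, 10):
  bit 0 = 0: acc unchanged = O
  bit 1 = 0: acc unchanged = O
  bit 2 = 0: acc unchanged = O
  bit 3 = 1: acc = O + (19, 2) = (19, 2)

8P = (19, 2)


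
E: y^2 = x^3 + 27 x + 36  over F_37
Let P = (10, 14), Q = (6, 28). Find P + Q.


P != Q, so use the chord formula.
s = (y2 - y1) / (x2 - x1) = (14) / (33) mod 37 = 15
x3 = s^2 - x1 - x2 mod 37 = 15^2 - 10 - 6 = 24
y3 = s (x1 - x3) - y1 mod 37 = 15 * (10 - 24) - 14 = 35

P + Q = (24, 35)


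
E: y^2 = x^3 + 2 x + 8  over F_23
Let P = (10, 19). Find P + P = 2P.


Doubling: s = (3 x1^2 + a) / (2 y1)
s = (3*10^2 + 2) / (2*19) mod 23 = 14
x3 = s^2 - 2 x1 mod 23 = 14^2 - 2*10 = 15
y3 = s (x1 - x3) - y1 mod 23 = 14 * (10 - 15) - 19 = 3

2P = (15, 3)


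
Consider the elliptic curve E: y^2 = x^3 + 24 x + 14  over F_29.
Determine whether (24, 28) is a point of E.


Check whether y^2 = x^3 + 24 x + 14 (mod 29) for (x, y) = (24, 28).
LHS: y^2 = 28^2 mod 29 = 1
RHS: x^3 + 24 x + 14 = 24^3 + 24*24 + 14 mod 29 = 1
LHS = RHS

Yes, on the curve


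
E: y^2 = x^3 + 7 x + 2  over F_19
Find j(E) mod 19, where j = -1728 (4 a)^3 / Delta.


Delta = -16(4 a^3 + 27 b^2) mod 19 = 13
-1728 * (4 a)^3 = -1728 * (4*7)^3 mod 19 = 7
j = 7 * 13^(-1) mod 19 = 2

j = 2 (mod 19)


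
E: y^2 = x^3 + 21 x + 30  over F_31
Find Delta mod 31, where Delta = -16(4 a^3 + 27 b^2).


4 a^3 + 27 b^2 = 4*21^3 + 27*30^2 = 37044 + 24300 = 61344
Delta = -16 * (61344) = -981504
Delta mod 31 = 18

Delta = 18 (mod 31)


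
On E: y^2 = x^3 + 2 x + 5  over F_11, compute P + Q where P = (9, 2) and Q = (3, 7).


P != Q, so use the chord formula.
s = (y2 - y1) / (x2 - x1) = (5) / (5) mod 11 = 1
x3 = s^2 - x1 - x2 mod 11 = 1^2 - 9 - 3 = 0
y3 = s (x1 - x3) - y1 mod 11 = 1 * (9 - 0) - 2 = 7

P + Q = (0, 7)


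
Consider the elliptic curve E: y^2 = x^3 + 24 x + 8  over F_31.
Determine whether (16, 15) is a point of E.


Check whether y^2 = x^3 + 24 x + 8 (mod 31) for (x, y) = (16, 15).
LHS: y^2 = 15^2 mod 31 = 8
RHS: x^3 + 24 x + 8 = 16^3 + 24*16 + 8 mod 31 = 24
LHS != RHS

No, not on the curve


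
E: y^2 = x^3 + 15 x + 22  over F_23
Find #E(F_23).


For each x in F_23, count y with y^2 = x^3 + 15 x + 22 mod 23:
  x = 3: RHS = 2, y in [5, 18]  -> 2 point(s)
  x = 4: RHS = 8, y in [10, 13]  -> 2 point(s)
  x = 6: RHS = 6, y in [11, 12]  -> 2 point(s)
  x = 9: RHS = 12, y in [9, 14]  -> 2 point(s)
  x = 11: RHS = 0, y in [0]  -> 1 point(s)
  x = 14: RHS = 9, y in [3, 20]  -> 2 point(s)
  x = 18: RHS = 6, y in [11, 12]  -> 2 point(s)
  x = 19: RHS = 13, y in [6, 17]  -> 2 point(s)
  x = 22: RHS = 6, y in [11, 12]  -> 2 point(s)
Affine points: 17. Add the point at infinity: total = 18.

#E(F_23) = 18


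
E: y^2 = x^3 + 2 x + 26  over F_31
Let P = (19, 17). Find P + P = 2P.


Doubling: s = (3 x1^2 + a) / (2 y1)
s = (3*19^2 + 2) / (2*17) mod 31 = 0
x3 = s^2 - 2 x1 mod 31 = 0^2 - 2*19 = 24
y3 = s (x1 - x3) - y1 mod 31 = 0 * (19 - 24) - 17 = 14

2P = (24, 14)


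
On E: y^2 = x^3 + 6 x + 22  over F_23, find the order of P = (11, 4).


Compute successive multiples of P until we hit O:
  1P = (11, 4)
  2P = (10, 22)
  3P = (4, 8)
  4P = (21, 5)
  5P = (17, 0)
  6P = (21, 18)
  7P = (4, 15)
  8P = (10, 1)
  ... (continuing to 10P)
  10P = O

ord(P) = 10


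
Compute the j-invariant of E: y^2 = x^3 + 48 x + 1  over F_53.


Delta = -16(4 a^3 + 27 b^2) mod 53 = 42
-1728 * (4 a)^3 = -1728 * (4*48)^3 mod 53 = 10
j = 10 * 42^(-1) mod 53 = 28

j = 28 (mod 53)


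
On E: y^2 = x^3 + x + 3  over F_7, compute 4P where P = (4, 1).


k = 4 = 100_2 (binary, LSB first: 001)
Double-and-add from P = (4, 1):
  bit 0 = 0: acc unchanged = O
  bit 1 = 0: acc unchanged = O
  bit 2 = 1: acc = O + (6, 1) = (6, 1)

4P = (6, 1)


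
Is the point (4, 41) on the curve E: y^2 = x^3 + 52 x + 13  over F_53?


Check whether y^2 = x^3 + 52 x + 13 (mod 53) for (x, y) = (4, 41).
LHS: y^2 = 41^2 mod 53 = 38
RHS: x^3 + 52 x + 13 = 4^3 + 52*4 + 13 mod 53 = 20
LHS != RHS

No, not on the curve


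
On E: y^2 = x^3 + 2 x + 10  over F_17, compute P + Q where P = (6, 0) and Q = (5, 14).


P != Q, so use the chord formula.
s = (y2 - y1) / (x2 - x1) = (14) / (16) mod 17 = 3
x3 = s^2 - x1 - x2 mod 17 = 3^2 - 6 - 5 = 15
y3 = s (x1 - x3) - y1 mod 17 = 3 * (6 - 15) - 0 = 7

P + Q = (15, 7)


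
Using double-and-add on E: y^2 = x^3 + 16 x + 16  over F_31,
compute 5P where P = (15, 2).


k = 5 = 101_2 (binary, LSB first: 101)
Double-and-add from P = (15, 2):
  bit 0 = 1: acc = O + (15, 2) = (15, 2)
  bit 1 = 0: acc unchanged = (15, 2)
  bit 2 = 1: acc = (15, 2) + (2, 5) = (8, 25)

5P = (8, 25)


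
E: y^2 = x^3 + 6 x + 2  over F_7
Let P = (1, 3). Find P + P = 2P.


Doubling: s = (3 x1^2 + a) / (2 y1)
s = (3*1^2 + 6) / (2*3) mod 7 = 5
x3 = s^2 - 2 x1 mod 7 = 5^2 - 2*1 = 2
y3 = s (x1 - x3) - y1 mod 7 = 5 * (1 - 2) - 3 = 6

2P = (2, 6)


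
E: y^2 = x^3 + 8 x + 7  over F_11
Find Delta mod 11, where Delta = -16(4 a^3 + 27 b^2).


4 a^3 + 27 b^2 = 4*8^3 + 27*7^2 = 2048 + 1323 = 3371
Delta = -16 * (3371) = -53936
Delta mod 11 = 8

Delta = 8 (mod 11)


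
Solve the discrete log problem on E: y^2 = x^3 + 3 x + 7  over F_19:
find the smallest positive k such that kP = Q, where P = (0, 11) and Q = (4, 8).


Enumerate multiples of P until we hit Q = (4, 8):
  1P = (0, 11)
  2P = (1, 7)
  3P = (15, 11)
  4P = (4, 8)
Match found at i = 4.

k = 4


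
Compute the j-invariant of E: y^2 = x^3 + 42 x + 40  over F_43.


Delta = -16(4 a^3 + 27 b^2) mod 43 = 3
-1728 * (4 a)^3 = -1728 * (4*42)^3 mod 43 = 39
j = 39 * 3^(-1) mod 43 = 13

j = 13 (mod 43)


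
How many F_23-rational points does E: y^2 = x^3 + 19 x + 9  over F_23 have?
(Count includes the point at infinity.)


For each x in F_23, count y with y^2 = x^3 + 19 x + 9 mod 23:
  x = 0: RHS = 9, y in [3, 20]  -> 2 point(s)
  x = 1: RHS = 6, y in [11, 12]  -> 2 point(s)
  x = 2: RHS = 9, y in [3, 20]  -> 2 point(s)
  x = 3: RHS = 1, y in [1, 22]  -> 2 point(s)
  x = 7: RHS = 2, y in [5, 18]  -> 2 point(s)
  x = 8: RHS = 6, y in [11, 12]  -> 2 point(s)
  x = 9: RHS = 12, y in [9, 14]  -> 2 point(s)
  x = 10: RHS = 3, y in [7, 16]  -> 2 point(s)
  x = 11: RHS = 8, y in [10, 13]  -> 2 point(s)
  x = 14: RHS = 6, y in [11, 12]  -> 2 point(s)
  x = 15: RHS = 12, y in [9, 14]  -> 2 point(s)
  x = 16: RHS = 16, y in [4, 19]  -> 2 point(s)
  x = 17: RHS = 1, y in [1, 22]  -> 2 point(s)
  x = 21: RHS = 9, y in [3, 20]  -> 2 point(s)
  x = 22: RHS = 12, y in [9, 14]  -> 2 point(s)
Affine points: 30. Add the point at infinity: total = 31.

#E(F_23) = 31


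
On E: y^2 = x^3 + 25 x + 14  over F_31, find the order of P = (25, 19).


Compute successive multiples of P until we hit O:
  1P = (25, 19)
  2P = (1, 3)
  3P = (2, 17)
  4P = (6, 15)
  5P = (7, 6)
  6P = (0, 18)
  7P = (0, 13)
  8P = (7, 25)
  ... (continuing to 13P)
  13P = O

ord(P) = 13


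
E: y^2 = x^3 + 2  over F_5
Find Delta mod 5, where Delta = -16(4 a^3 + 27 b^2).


4 a^3 + 27 b^2 = 4*0^3 + 27*2^2 = 0 + 108 = 108
Delta = -16 * (108) = -1728
Delta mod 5 = 2

Delta = 2 (mod 5)


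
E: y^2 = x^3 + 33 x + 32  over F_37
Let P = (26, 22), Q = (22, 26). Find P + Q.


P != Q, so use the chord formula.
s = (y2 - y1) / (x2 - x1) = (4) / (33) mod 37 = 36
x3 = s^2 - x1 - x2 mod 37 = 36^2 - 26 - 22 = 27
y3 = s (x1 - x3) - y1 mod 37 = 36 * (26 - 27) - 22 = 16

P + Q = (27, 16)


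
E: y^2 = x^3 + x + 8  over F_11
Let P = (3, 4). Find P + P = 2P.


Doubling: s = (3 x1^2 + a) / (2 y1)
s = (3*3^2 + 1) / (2*4) mod 11 = 9
x3 = s^2 - 2 x1 mod 11 = 9^2 - 2*3 = 9
y3 = s (x1 - x3) - y1 mod 11 = 9 * (3 - 9) - 4 = 8

2P = (9, 8)


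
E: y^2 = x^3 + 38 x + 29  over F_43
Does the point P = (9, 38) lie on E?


Check whether y^2 = x^3 + 38 x + 29 (mod 43) for (x, y) = (9, 38).
LHS: y^2 = 38^2 mod 43 = 25
RHS: x^3 + 38 x + 29 = 9^3 + 38*9 + 29 mod 43 = 25
LHS = RHS

Yes, on the curve


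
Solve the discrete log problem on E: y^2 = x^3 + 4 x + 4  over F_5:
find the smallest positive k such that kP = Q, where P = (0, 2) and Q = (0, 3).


Enumerate multiples of P until we hit Q = (0, 3):
  1P = (0, 2)
  2P = (1, 2)
  3P = (4, 3)
  4P = (2, 0)
  5P = (4, 2)
  6P = (1, 3)
  7P = (0, 3)
Match found at i = 7.

k = 7


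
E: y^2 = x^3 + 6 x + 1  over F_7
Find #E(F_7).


For each x in F_7, count y with y^2 = x^3 + 6 x + 1 mod 7:
  x = 0: RHS = 1, y in [1, 6]  -> 2 point(s)
  x = 1: RHS = 1, y in [1, 6]  -> 2 point(s)
  x = 2: RHS = 0, y in [0]  -> 1 point(s)
  x = 3: RHS = 4, y in [2, 5]  -> 2 point(s)
  x = 5: RHS = 2, y in [3, 4]  -> 2 point(s)
  x = 6: RHS = 1, y in [1, 6]  -> 2 point(s)
Affine points: 11. Add the point at infinity: total = 12.

#E(F_7) = 12


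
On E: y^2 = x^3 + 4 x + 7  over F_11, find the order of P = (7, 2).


Compute successive multiples of P until we hit O:
  1P = (7, 2)
  2P = (1, 10)
  3P = (6, 4)
  4P = (2, 10)
  5P = (5, 8)
  6P = (8, 1)
  7P = (8, 10)
  8P = (5, 3)
  ... (continuing to 13P)
  13P = O

ord(P) = 13


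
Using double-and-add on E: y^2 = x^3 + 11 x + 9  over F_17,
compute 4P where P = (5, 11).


k = 4 = 100_2 (binary, LSB first: 001)
Double-and-add from P = (5, 11):
  bit 0 = 0: acc unchanged = O
  bit 1 = 0: acc unchanged = O
  bit 2 = 1: acc = O + (5, 11) = (5, 11)

4P = (5, 11)


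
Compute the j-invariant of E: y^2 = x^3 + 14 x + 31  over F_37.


Delta = -16(4 a^3 + 27 b^2) mod 37 = 11
-1728 * (4 a)^3 = -1728 * (4*14)^3 mod 37 = 6
j = 6 * 11^(-1) mod 37 = 14

j = 14 (mod 37)


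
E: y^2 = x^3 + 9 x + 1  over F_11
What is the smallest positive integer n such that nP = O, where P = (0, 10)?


Compute successive multiples of P until we hit O:
  1P = (0, 10)
  2P = (1, 0)
  3P = (0, 1)
  4P = O

ord(P) = 4


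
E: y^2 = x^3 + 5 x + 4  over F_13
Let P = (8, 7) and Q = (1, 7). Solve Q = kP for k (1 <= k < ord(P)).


Enumerate multiples of P until we hit Q = (1, 7):
  1P = (8, 7)
  2P = (1, 7)
Match found at i = 2.

k = 2


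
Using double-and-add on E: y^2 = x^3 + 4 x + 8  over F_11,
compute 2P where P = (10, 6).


k = 2 = 10_2 (binary, LSB first: 01)
Double-and-add from P = (10, 6):
  bit 0 = 0: acc unchanged = O
  bit 1 = 1: acc = O + (7, 4) = (7, 4)

2P = (7, 4)


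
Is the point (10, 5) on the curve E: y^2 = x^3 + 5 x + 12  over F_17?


Check whether y^2 = x^3 + 5 x + 12 (mod 17) for (x, y) = (10, 5).
LHS: y^2 = 5^2 mod 17 = 8
RHS: x^3 + 5 x + 12 = 10^3 + 5*10 + 12 mod 17 = 8
LHS = RHS

Yes, on the curve


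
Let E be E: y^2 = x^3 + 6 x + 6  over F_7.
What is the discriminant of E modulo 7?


4 a^3 + 27 b^2 = 4*6^3 + 27*6^2 = 864 + 972 = 1836
Delta = -16 * (1836) = -29376
Delta mod 7 = 3

Delta = 3 (mod 7)


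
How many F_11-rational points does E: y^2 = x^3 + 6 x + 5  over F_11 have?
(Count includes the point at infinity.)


For each x in F_11, count y with y^2 = x^3 + 6 x + 5 mod 11:
  x = 0: RHS = 5, y in [4, 7]  -> 2 point(s)
  x = 1: RHS = 1, y in [1, 10]  -> 2 point(s)
  x = 2: RHS = 3, y in [5, 6]  -> 2 point(s)
  x = 4: RHS = 5, y in [4, 7]  -> 2 point(s)
  x = 6: RHS = 4, y in [2, 9]  -> 2 point(s)
  x = 7: RHS = 5, y in [4, 7]  -> 2 point(s)
  x = 8: RHS = 4, y in [2, 9]  -> 2 point(s)
  x = 10: RHS = 9, y in [3, 8]  -> 2 point(s)
Affine points: 16. Add the point at infinity: total = 17.

#E(F_11) = 17


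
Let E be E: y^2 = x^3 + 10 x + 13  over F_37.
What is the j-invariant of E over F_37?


Delta = -16(4 a^3 + 27 b^2) mod 37 = 3
-1728 * (4 a)^3 = -1728 * (4*10)^3 mod 37 = 1
j = 1 * 3^(-1) mod 37 = 25

j = 25 (mod 37)


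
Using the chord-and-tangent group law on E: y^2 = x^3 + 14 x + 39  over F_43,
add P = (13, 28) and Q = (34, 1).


P != Q, so use the chord formula.
s = (y2 - y1) / (x2 - x1) = (16) / (21) mod 43 = 11
x3 = s^2 - x1 - x2 mod 43 = 11^2 - 13 - 34 = 31
y3 = s (x1 - x3) - y1 mod 43 = 11 * (13 - 31) - 28 = 32

P + Q = (31, 32)


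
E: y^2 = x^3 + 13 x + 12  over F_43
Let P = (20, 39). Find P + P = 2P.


Doubling: s = (3 x1^2 + a) / (2 y1)
s = (3*20^2 + 13) / (2*39) mod 43 = 15
x3 = s^2 - 2 x1 mod 43 = 15^2 - 2*20 = 13
y3 = s (x1 - x3) - y1 mod 43 = 15 * (20 - 13) - 39 = 23

2P = (13, 23)


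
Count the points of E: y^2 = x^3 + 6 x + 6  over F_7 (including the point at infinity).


For each x in F_7, count y with y^2 = x^3 + 6 x + 6 mod 7:
  x = 3: RHS = 2, y in [3, 4]  -> 2 point(s)
  x = 5: RHS = 0, y in [0]  -> 1 point(s)
Affine points: 3. Add the point at infinity: total = 4.

#E(F_7) = 4


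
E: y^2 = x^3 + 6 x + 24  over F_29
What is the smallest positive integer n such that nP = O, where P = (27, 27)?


Compute successive multiples of P until we hit O:
  1P = (27, 27)
  2P = (17, 15)
  3P = (5, 11)
  4P = (4, 24)
  5P = (20, 13)
  6P = (15, 26)
  7P = (15, 3)
  8P = (20, 16)
  ... (continuing to 13P)
  13P = O

ord(P) = 13


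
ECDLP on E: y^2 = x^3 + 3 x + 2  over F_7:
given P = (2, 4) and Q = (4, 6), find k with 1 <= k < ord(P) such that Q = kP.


Enumerate multiples of P until we hit Q = (4, 6):
  1P = (2, 4)
  2P = (4, 1)
  3P = (5, 4)
  4P = (0, 3)
  5P = (0, 4)
  6P = (5, 3)
  7P = (4, 6)
Match found at i = 7.

k = 7


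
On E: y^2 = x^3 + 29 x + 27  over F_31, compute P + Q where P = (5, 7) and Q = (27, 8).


P != Q, so use the chord formula.
s = (y2 - y1) / (x2 - x1) = (1) / (22) mod 31 = 24
x3 = s^2 - x1 - x2 mod 31 = 24^2 - 5 - 27 = 17
y3 = s (x1 - x3) - y1 mod 31 = 24 * (5 - 17) - 7 = 15

P + Q = (17, 15)


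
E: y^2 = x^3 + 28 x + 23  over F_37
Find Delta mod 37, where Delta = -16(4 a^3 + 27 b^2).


4 a^3 + 27 b^2 = 4*28^3 + 27*23^2 = 87808 + 14283 = 102091
Delta = -16 * (102091) = -1633456
Delta mod 37 = 20

Delta = 20 (mod 37)


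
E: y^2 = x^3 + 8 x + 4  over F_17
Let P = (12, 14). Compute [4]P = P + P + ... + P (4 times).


k = 4 = 100_2 (binary, LSB first: 001)
Double-and-add from P = (12, 14):
  bit 0 = 0: acc unchanged = O
  bit 1 = 0: acc unchanged = O
  bit 2 = 1: acc = O + (12, 14) = (12, 14)

4P = (12, 14)


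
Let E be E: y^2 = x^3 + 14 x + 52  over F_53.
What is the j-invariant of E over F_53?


Delta = -16(4 a^3 + 27 b^2) mod 53 = 18
-1728 * (4 a)^3 = -1728 * (4*14)^3 mod 53 = 37
j = 37 * 18^(-1) mod 53 = 5

j = 5 (mod 53)


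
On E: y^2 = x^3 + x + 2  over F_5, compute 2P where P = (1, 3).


Doubling: s = (3 x1^2 + a) / (2 y1)
s = (3*1^2 + 1) / (2*3) mod 5 = 4
x3 = s^2 - 2 x1 mod 5 = 4^2 - 2*1 = 4
y3 = s (x1 - x3) - y1 mod 5 = 4 * (1 - 4) - 3 = 0

2P = (4, 0)


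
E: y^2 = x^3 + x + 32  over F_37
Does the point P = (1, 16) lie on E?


Check whether y^2 = x^3 + 1 x + 32 (mod 37) for (x, y) = (1, 16).
LHS: y^2 = 16^2 mod 37 = 34
RHS: x^3 + 1 x + 32 = 1^3 + 1*1 + 32 mod 37 = 34
LHS = RHS

Yes, on the curve


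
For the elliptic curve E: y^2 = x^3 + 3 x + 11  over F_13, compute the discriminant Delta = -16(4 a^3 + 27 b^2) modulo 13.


4 a^3 + 27 b^2 = 4*3^3 + 27*11^2 = 108 + 3267 = 3375
Delta = -16 * (3375) = -54000
Delta mod 13 = 2

Delta = 2 (mod 13)


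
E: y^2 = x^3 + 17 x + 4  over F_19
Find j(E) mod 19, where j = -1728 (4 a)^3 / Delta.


Delta = -16(4 a^3 + 27 b^2) mod 19 = 3
-1728 * (4 a)^3 = -1728 * (4*17)^3 mod 19 = 1
j = 1 * 3^(-1) mod 19 = 13

j = 13 (mod 19)


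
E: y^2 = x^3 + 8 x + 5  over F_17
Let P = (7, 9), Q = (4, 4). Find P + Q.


P != Q, so use the chord formula.
s = (y2 - y1) / (x2 - x1) = (12) / (14) mod 17 = 13
x3 = s^2 - x1 - x2 mod 17 = 13^2 - 7 - 4 = 5
y3 = s (x1 - x3) - y1 mod 17 = 13 * (7 - 5) - 9 = 0

P + Q = (5, 0)


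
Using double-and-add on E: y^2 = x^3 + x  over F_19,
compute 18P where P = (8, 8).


k = 18 = 10010_2 (binary, LSB first: 01001)
Double-and-add from P = (8, 8):
  bit 0 = 0: acc unchanged = O
  bit 1 = 1: acc = O + (4, 7) = (4, 7)
  bit 2 = 0: acc unchanged = (4, 7)
  bit 3 = 0: acc unchanged = (4, 7)
  bit 4 = 1: acc = (4, 7) + (9, 15) = (4, 12)

18P = (4, 12)


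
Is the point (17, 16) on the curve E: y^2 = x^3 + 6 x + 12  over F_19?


Check whether y^2 = x^3 + 6 x + 12 (mod 19) for (x, y) = (17, 16).
LHS: y^2 = 16^2 mod 19 = 9
RHS: x^3 + 6 x + 12 = 17^3 + 6*17 + 12 mod 19 = 11
LHS != RHS

No, not on the curve


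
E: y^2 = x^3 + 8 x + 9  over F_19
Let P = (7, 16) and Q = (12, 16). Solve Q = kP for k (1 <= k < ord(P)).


Enumerate multiples of P until we hit Q = (12, 16):
  1P = (7, 16)
  2P = (10, 14)
  3P = (13, 7)
  4P = (6, 11)
  5P = (12, 16)
Match found at i = 5.

k = 5


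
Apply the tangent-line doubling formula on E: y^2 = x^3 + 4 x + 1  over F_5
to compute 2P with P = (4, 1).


Doubling: s = (3 x1^2 + a) / (2 y1)
s = (3*4^2 + 4) / (2*1) mod 5 = 1
x3 = s^2 - 2 x1 mod 5 = 1^2 - 2*4 = 3
y3 = s (x1 - x3) - y1 mod 5 = 1 * (4 - 3) - 1 = 0

2P = (3, 0)


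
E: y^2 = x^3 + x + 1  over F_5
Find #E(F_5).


For each x in F_5, count y with y^2 = x^3 + 1 x + 1 mod 5:
  x = 0: RHS = 1, y in [1, 4]  -> 2 point(s)
  x = 2: RHS = 1, y in [1, 4]  -> 2 point(s)
  x = 3: RHS = 1, y in [1, 4]  -> 2 point(s)
  x = 4: RHS = 4, y in [2, 3]  -> 2 point(s)
Affine points: 8. Add the point at infinity: total = 9.

#E(F_5) = 9


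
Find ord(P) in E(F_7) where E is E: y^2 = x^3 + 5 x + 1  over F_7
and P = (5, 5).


Compute successive multiples of P until we hit O:
  1P = (5, 5)
  2P = (5, 2)
  3P = O

ord(P) = 3


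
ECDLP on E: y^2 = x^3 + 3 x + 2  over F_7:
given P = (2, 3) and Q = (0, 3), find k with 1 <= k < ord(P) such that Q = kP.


Enumerate multiples of P until we hit Q = (0, 3):
  1P = (2, 3)
  2P = (4, 6)
  3P = (5, 3)
  4P = (0, 4)
  5P = (0, 3)
Match found at i = 5.

k = 5
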